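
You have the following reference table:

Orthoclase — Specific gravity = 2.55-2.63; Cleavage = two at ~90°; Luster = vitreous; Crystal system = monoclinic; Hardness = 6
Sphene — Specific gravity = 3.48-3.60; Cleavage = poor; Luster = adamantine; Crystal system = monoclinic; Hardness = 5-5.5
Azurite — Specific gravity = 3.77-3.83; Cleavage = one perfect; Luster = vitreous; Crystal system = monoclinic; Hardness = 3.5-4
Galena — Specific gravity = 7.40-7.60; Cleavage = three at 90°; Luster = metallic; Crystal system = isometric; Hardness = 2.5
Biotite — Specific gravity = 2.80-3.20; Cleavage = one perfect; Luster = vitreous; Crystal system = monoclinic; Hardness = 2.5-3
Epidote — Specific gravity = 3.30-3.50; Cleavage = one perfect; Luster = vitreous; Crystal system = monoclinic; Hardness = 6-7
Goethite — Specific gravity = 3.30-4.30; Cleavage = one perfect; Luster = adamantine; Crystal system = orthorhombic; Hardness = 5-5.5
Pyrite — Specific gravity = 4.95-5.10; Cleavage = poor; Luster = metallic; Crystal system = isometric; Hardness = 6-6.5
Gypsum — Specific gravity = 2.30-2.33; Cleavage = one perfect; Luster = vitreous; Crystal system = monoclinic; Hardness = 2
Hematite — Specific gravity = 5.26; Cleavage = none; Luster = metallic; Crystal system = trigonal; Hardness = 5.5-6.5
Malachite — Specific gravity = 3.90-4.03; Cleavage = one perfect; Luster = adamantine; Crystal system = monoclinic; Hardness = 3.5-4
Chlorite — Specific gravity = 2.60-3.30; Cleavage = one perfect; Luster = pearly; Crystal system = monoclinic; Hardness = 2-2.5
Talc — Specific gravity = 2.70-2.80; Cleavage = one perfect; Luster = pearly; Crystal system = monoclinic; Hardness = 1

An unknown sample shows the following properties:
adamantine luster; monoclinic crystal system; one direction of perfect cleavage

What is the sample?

Adamantine luster: leaves Sphene, Goethite, Malachite.
Monoclinic crystal system is inconsistent with Goethite.
One direction of perfect cleavage excludes Sphene.
Malachite is the sole remaining match.

Malachite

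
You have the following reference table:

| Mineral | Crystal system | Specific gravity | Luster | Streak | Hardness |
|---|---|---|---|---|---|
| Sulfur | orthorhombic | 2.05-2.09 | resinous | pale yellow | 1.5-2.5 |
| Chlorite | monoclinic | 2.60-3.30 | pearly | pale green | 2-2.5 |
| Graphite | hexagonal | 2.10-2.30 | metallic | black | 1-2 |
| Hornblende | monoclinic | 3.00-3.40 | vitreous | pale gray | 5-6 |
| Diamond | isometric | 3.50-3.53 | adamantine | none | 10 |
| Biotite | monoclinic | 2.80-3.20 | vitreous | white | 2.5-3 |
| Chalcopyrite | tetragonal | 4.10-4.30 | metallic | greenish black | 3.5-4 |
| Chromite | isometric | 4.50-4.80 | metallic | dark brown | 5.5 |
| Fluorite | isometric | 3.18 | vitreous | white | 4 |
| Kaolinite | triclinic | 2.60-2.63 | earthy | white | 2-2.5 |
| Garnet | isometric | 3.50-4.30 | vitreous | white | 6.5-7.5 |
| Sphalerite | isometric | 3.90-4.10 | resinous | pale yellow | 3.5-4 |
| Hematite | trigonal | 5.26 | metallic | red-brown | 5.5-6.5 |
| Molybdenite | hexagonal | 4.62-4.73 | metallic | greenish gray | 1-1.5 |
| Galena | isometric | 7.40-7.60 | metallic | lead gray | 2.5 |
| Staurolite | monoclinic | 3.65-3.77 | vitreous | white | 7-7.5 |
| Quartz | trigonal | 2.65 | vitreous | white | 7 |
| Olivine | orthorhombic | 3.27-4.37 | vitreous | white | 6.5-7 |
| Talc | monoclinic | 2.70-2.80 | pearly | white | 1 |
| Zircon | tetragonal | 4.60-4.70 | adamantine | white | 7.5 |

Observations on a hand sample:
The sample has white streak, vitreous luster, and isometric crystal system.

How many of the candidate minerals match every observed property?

White streak — Biotite, Fluorite, Kaolinite, Garnet, Staurolite, Quartz, Olivine, Talc, Zircon remain.
Vitreous luster rules out Kaolinite, Talc, Zircon.
Isometric crystal system — leaves Fluorite, Garnet.
The minerals that satisfy all observations are Fluorite, Garnet.
That is 2 minerals.

2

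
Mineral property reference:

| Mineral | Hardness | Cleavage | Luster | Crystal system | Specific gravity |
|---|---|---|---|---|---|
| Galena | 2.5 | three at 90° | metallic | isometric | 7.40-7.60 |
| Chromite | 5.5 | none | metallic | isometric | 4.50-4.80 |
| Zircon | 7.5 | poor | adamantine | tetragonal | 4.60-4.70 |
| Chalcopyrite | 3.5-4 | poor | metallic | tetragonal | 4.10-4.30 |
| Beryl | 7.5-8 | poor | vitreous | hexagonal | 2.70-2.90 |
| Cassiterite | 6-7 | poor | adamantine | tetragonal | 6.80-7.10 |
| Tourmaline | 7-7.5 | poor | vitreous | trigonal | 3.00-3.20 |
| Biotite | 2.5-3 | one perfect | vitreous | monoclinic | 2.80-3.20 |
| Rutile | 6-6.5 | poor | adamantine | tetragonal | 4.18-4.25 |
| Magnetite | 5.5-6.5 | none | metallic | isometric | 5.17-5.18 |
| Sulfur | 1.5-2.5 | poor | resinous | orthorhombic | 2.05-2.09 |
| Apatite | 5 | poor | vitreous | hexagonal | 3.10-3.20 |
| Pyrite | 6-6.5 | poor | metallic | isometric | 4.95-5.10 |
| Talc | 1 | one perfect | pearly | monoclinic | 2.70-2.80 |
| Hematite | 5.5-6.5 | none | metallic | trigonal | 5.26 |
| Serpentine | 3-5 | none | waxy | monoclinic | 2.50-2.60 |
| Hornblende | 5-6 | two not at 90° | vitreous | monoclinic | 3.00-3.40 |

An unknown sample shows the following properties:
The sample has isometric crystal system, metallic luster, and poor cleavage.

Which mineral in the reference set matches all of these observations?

Pyrite

Isometric crystal system — Galena, Chromite, Magnetite, Pyrite remain.
Metallic luster — all remaining candidates fit.
Poor cleavage — narrows the field to Pyrite.
Pyrite is the sole remaining match.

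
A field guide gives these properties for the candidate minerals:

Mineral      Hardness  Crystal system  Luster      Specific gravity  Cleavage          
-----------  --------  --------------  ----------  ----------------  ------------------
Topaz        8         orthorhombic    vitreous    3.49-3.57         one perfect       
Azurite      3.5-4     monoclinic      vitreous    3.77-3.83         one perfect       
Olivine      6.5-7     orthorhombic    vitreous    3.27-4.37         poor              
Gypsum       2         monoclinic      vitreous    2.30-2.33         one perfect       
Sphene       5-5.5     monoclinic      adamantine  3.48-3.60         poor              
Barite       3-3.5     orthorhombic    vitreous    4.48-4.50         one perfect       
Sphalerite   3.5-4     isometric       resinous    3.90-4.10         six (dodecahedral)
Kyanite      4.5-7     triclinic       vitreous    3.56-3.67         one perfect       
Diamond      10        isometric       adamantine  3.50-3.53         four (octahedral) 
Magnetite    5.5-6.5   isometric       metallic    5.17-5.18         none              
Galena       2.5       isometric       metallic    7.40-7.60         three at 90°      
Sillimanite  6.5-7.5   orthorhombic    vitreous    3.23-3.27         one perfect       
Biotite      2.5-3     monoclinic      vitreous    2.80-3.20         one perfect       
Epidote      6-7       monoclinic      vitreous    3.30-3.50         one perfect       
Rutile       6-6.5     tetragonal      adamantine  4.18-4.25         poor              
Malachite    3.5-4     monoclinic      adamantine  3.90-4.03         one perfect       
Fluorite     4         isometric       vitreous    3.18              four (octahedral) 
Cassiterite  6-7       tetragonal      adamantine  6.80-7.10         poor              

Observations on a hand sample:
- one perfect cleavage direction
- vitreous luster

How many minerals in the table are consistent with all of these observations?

One perfect cleavage direction — leaves Topaz, Azurite, Gypsum, Barite, Kyanite, Sillimanite, Biotite, Epidote, Malachite.
Vitreous luster eliminates Malachite.
The minerals that satisfy all observations are Azurite, Barite, Biotite, Epidote, Gypsum, Kyanite, Sillimanite, Topaz.
That is 8 minerals.

8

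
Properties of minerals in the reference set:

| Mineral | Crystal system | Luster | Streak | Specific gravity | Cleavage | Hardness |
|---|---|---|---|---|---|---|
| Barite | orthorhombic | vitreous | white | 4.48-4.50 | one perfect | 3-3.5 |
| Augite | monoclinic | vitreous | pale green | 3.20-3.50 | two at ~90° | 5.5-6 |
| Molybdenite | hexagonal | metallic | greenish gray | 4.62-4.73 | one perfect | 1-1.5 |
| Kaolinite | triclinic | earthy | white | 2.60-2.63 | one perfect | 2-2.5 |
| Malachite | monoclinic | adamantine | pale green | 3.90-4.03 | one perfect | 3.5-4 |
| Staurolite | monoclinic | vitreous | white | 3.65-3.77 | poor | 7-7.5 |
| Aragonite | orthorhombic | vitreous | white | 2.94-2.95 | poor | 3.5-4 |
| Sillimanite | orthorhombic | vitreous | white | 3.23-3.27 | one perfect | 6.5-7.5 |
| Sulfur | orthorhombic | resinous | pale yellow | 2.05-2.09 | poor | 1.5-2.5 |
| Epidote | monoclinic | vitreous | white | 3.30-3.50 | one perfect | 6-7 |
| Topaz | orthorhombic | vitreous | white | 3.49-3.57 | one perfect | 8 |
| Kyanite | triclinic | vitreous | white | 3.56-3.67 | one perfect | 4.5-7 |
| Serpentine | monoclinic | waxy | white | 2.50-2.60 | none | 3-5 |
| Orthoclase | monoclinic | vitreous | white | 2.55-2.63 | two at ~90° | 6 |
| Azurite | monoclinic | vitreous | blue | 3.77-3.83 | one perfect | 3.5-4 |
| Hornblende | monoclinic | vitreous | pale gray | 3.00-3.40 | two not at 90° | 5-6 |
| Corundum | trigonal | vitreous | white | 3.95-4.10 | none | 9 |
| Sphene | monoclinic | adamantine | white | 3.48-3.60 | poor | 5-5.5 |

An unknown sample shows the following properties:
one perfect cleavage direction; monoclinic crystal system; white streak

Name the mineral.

One perfect cleavage direction — narrows the field to Barite, Molybdenite, Kaolinite, Malachite, Sillimanite, Epidote, Topaz, Kyanite, Azurite.
Monoclinic crystal system — narrows the field to Malachite, Epidote, Azurite.
White streak — leaves Epidote.
The only mineral consistent with every observation is Epidote.

Epidote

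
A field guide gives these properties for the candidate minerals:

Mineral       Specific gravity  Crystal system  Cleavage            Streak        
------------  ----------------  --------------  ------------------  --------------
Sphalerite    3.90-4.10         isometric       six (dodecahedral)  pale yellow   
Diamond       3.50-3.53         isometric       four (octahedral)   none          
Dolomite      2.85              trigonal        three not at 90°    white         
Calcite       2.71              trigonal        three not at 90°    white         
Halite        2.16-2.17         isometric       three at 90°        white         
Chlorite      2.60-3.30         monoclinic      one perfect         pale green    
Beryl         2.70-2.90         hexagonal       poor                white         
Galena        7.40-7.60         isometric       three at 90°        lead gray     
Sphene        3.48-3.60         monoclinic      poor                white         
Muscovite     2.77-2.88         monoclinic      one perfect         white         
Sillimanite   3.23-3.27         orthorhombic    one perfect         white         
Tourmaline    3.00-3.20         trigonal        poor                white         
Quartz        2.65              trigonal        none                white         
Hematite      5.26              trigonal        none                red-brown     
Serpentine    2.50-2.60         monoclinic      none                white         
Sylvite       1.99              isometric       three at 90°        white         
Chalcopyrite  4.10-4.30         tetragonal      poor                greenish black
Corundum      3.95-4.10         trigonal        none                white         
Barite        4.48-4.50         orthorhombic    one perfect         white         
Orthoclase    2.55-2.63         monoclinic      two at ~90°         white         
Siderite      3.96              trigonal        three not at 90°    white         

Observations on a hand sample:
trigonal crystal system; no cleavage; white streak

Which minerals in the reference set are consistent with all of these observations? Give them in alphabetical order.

Corundum, Quartz

Trigonal crystal system — only Dolomite, Calcite, Tourmaline, Quartz, Hematite, Corundum, Siderite remain.
No cleavage — narrows the field to Quartz, Hematite, Corundum.
White streak eliminates Hematite.
Remaining candidates: Corundum, Quartz.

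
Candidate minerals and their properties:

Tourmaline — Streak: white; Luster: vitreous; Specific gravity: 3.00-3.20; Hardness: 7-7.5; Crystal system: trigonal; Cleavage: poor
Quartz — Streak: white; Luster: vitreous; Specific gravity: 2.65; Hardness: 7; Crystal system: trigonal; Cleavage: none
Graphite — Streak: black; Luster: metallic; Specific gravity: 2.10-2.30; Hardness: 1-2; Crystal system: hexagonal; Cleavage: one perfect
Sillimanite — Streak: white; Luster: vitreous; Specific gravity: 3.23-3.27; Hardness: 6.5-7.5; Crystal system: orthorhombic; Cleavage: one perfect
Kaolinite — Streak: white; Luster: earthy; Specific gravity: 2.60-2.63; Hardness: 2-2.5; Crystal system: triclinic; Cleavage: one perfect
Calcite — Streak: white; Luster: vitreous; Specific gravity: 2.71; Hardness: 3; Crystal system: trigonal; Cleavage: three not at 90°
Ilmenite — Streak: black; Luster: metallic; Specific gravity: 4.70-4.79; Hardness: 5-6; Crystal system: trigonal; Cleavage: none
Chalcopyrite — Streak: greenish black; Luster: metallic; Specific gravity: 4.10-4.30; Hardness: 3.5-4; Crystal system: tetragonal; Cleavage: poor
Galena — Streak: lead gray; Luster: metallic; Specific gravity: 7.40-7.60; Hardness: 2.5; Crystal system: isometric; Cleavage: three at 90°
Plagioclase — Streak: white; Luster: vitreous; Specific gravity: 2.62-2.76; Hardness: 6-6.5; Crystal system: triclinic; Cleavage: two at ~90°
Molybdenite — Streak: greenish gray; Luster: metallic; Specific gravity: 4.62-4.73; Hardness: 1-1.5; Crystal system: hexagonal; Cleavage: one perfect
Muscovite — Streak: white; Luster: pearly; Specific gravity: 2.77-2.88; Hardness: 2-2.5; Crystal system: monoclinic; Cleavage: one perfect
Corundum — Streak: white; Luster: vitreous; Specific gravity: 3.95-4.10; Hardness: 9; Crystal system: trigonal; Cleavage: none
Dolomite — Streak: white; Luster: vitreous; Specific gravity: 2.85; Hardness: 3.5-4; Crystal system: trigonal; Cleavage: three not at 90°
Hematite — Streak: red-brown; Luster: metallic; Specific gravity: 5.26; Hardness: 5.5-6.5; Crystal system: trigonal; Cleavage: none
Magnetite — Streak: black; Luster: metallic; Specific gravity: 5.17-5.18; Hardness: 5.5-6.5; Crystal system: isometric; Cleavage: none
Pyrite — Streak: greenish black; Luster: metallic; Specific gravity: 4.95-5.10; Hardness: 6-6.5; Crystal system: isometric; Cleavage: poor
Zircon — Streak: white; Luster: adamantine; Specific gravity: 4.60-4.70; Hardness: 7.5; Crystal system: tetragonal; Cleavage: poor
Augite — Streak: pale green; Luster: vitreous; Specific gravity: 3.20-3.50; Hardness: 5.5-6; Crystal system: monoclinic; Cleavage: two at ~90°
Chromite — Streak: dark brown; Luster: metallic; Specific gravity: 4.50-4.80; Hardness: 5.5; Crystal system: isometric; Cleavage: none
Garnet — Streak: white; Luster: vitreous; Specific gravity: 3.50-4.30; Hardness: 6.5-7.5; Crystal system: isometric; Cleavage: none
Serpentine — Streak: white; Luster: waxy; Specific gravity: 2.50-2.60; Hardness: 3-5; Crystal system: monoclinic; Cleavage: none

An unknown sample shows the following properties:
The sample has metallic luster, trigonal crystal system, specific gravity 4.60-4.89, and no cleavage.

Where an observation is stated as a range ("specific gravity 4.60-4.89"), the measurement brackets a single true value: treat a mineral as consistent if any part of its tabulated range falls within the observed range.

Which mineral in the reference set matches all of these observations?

Metallic luster: only Graphite, Ilmenite, Chalcopyrite, Galena, Molybdenite, Hematite, Magnetite, Pyrite, Chromite remain.
Trigonal crystal system: narrows the field to Ilmenite, Hematite.
Specific gravity 4.60-4.89 eliminates Hematite.
No cleavage: every remaining candidate is consistent.
Only Ilmenite satisfies all observations.

Ilmenite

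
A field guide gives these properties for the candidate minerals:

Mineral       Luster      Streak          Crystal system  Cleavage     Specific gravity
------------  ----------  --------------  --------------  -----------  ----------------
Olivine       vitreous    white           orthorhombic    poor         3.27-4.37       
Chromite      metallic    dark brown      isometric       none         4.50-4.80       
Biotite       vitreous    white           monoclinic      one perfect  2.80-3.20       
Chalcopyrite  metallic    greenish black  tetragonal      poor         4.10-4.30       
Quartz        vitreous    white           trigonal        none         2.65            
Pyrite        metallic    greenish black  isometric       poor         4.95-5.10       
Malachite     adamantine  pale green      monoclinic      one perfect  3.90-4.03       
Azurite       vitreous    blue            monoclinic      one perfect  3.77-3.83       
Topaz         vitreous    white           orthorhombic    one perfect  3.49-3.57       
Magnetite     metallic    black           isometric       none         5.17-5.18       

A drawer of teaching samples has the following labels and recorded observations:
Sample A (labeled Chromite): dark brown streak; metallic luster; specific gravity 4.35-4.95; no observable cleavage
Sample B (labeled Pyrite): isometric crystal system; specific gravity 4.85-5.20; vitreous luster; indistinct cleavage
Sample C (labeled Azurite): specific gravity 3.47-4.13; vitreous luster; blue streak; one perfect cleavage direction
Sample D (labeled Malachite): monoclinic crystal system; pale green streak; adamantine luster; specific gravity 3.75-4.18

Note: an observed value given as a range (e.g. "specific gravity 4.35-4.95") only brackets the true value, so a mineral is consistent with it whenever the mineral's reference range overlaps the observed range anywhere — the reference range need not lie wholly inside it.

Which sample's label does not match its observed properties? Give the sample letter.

B

Sample A: observations are consistent with Chromite.
Sample B: vitreous luster is outside the reference for Pyrite (metallic luster) — mislabeled.
Sample C: observations are consistent with Azurite.
Sample D: observations are consistent with Malachite.
Only sample B is inconsistent with its label.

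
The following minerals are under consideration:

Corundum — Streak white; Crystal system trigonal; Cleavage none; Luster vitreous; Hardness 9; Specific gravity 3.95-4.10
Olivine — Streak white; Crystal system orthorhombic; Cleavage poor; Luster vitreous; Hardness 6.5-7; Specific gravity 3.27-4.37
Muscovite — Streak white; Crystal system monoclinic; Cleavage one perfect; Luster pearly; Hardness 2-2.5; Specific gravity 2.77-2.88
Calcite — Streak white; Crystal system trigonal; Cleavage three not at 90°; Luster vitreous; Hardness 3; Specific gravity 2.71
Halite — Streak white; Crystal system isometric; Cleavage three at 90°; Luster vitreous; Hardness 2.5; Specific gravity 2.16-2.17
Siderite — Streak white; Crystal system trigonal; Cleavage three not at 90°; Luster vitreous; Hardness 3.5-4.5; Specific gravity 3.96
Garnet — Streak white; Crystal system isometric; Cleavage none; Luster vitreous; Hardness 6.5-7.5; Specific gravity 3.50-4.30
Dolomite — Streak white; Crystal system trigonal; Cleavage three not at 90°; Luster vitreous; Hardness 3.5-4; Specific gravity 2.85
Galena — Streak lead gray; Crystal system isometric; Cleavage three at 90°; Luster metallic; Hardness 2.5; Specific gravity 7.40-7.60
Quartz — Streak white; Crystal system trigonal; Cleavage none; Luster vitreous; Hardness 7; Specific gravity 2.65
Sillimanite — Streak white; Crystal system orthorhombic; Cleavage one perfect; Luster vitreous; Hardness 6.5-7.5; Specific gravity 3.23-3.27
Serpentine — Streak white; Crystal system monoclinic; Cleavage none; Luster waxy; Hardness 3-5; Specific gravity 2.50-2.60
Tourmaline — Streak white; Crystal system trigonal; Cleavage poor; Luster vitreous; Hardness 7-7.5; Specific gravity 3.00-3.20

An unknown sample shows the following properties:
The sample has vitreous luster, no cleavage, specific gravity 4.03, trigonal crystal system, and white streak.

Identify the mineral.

Vitreous luster rules out Muscovite, Galena, Serpentine.
No cleavage — narrows the field to Corundum, Garnet, Quartz.
Specific gravity 4.03 rules out Quartz.
Trigonal crystal system is inconsistent with Garnet.
White streak — no further eliminations.
Only Corundum satisfies all observations.

Corundum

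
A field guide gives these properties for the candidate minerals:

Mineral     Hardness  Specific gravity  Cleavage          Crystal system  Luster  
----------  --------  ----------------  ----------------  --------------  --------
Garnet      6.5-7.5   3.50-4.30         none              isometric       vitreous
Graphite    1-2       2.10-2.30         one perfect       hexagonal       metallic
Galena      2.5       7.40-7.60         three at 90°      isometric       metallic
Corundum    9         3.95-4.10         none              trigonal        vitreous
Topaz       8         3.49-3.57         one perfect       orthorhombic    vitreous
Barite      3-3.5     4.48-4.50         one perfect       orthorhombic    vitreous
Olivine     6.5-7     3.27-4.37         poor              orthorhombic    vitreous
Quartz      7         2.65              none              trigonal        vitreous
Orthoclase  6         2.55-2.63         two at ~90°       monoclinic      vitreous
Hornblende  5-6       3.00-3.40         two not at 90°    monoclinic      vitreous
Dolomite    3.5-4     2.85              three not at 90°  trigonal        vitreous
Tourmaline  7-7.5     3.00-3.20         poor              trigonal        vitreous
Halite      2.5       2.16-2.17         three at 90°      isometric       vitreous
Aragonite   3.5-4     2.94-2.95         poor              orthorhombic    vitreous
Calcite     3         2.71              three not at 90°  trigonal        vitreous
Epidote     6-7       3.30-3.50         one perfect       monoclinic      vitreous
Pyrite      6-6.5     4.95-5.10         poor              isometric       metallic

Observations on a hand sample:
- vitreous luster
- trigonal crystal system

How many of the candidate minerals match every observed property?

5

Vitreous luster eliminates Graphite, Galena, Pyrite.
Trigonal crystal system — leaves Corundum, Quartz, Dolomite, Tourmaline, Calcite.
Consistent with every observation: Calcite, Corundum, Dolomite, Quartz, Tourmaline.
That is 5 minerals.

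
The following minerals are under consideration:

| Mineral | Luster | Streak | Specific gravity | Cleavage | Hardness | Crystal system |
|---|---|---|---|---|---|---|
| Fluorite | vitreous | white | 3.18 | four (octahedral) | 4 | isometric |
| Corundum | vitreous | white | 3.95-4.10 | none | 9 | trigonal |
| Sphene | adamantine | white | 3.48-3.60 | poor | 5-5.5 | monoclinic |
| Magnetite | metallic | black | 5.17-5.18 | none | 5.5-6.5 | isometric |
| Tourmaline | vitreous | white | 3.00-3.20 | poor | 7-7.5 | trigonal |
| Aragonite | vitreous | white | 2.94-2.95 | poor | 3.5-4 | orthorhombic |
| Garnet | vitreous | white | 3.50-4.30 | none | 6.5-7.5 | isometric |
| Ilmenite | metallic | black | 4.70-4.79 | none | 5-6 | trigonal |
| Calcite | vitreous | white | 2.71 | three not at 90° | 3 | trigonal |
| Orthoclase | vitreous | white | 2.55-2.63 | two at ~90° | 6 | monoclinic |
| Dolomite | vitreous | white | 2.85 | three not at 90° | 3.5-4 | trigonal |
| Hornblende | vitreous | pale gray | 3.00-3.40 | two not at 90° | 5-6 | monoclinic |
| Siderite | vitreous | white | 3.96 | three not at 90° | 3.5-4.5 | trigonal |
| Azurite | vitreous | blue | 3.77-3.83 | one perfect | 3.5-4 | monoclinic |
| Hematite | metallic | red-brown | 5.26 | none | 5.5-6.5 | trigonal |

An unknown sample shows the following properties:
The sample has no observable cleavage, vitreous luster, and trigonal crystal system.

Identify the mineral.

No observable cleavage — narrows the field to Corundum, Magnetite, Garnet, Ilmenite, Hematite.
Vitreous luster — only Corundum, Garnet remain.
Trigonal crystal system eliminates Garnet.
Only Corundum satisfies all observations.

Corundum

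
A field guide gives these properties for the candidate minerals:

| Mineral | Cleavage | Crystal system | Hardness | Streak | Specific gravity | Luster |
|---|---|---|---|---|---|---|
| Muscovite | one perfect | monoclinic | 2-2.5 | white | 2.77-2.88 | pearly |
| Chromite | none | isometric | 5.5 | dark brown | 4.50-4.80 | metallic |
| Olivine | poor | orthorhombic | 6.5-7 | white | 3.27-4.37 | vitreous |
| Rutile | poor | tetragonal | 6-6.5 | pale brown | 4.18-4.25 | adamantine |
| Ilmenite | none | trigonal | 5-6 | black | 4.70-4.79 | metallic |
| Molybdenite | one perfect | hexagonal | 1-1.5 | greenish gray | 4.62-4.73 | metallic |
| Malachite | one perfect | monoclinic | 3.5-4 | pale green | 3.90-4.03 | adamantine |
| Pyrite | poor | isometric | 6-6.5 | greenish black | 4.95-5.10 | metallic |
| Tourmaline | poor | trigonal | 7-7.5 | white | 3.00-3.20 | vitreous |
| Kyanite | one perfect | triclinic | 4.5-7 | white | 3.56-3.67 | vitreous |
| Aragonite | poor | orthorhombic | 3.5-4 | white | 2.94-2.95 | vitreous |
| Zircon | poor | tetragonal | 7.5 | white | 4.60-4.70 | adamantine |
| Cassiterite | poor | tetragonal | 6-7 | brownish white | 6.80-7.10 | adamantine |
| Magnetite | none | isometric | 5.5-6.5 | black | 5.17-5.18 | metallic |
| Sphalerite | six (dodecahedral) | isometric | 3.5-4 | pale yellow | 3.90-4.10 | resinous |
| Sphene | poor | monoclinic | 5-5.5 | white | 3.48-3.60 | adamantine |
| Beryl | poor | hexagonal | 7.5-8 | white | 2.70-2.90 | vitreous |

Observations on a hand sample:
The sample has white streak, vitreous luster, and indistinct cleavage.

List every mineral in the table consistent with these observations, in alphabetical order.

Aragonite, Beryl, Olivine, Tourmaline

White streak: narrows the field to Muscovite, Olivine, Tourmaline, Kyanite, Aragonite, Zircon, Sphene, Beryl.
Vitreous luster eliminates Muscovite, Zircon, Sphene.
Indistinct cleavage is inconsistent with Kyanite.
Remaining candidates: Aragonite, Beryl, Olivine, Tourmaline.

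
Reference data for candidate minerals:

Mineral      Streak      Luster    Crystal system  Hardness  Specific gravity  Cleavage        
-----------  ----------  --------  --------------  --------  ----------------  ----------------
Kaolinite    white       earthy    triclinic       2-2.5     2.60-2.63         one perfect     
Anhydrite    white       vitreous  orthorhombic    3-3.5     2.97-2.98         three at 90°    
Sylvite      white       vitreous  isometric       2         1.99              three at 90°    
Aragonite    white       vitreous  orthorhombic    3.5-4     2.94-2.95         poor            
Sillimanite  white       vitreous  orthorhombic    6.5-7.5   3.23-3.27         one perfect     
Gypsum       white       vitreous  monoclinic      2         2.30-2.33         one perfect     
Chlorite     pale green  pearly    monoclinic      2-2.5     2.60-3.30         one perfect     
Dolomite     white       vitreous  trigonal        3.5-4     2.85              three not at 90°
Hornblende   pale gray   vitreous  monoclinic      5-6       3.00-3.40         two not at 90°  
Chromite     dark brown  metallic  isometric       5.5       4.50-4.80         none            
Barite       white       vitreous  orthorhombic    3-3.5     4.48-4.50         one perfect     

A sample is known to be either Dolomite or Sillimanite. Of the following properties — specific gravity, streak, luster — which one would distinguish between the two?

Specific gravity: Dolomite 2.85, Sillimanite 3.23-3.27 — these differ.
Streak: both white — shared.
Luster: both vitreous — shared.
Of the listed properties, specific gravity is the one that separates them.

specific gravity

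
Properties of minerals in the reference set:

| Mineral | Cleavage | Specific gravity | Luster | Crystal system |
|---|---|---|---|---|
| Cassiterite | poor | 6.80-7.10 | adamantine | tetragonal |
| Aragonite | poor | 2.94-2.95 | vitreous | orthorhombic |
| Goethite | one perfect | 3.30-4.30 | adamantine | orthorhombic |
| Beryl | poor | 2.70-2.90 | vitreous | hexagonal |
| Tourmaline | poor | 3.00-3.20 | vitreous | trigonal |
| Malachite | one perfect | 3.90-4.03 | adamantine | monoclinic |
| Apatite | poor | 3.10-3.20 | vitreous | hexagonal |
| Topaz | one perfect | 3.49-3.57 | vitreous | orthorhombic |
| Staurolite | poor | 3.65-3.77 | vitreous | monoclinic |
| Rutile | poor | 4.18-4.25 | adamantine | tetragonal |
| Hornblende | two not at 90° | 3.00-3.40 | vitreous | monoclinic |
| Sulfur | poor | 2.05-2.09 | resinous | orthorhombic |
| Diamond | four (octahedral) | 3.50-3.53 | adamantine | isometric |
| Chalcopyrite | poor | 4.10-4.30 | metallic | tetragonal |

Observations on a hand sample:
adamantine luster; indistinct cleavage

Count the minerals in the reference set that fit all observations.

2

Adamantine luster — narrows the field to Cassiterite, Goethite, Malachite, Rutile, Diamond.
Indistinct cleavage — narrows the field to Cassiterite, Rutile.
The minerals that satisfy all observations are Cassiterite, Rutile.
That is 2 minerals.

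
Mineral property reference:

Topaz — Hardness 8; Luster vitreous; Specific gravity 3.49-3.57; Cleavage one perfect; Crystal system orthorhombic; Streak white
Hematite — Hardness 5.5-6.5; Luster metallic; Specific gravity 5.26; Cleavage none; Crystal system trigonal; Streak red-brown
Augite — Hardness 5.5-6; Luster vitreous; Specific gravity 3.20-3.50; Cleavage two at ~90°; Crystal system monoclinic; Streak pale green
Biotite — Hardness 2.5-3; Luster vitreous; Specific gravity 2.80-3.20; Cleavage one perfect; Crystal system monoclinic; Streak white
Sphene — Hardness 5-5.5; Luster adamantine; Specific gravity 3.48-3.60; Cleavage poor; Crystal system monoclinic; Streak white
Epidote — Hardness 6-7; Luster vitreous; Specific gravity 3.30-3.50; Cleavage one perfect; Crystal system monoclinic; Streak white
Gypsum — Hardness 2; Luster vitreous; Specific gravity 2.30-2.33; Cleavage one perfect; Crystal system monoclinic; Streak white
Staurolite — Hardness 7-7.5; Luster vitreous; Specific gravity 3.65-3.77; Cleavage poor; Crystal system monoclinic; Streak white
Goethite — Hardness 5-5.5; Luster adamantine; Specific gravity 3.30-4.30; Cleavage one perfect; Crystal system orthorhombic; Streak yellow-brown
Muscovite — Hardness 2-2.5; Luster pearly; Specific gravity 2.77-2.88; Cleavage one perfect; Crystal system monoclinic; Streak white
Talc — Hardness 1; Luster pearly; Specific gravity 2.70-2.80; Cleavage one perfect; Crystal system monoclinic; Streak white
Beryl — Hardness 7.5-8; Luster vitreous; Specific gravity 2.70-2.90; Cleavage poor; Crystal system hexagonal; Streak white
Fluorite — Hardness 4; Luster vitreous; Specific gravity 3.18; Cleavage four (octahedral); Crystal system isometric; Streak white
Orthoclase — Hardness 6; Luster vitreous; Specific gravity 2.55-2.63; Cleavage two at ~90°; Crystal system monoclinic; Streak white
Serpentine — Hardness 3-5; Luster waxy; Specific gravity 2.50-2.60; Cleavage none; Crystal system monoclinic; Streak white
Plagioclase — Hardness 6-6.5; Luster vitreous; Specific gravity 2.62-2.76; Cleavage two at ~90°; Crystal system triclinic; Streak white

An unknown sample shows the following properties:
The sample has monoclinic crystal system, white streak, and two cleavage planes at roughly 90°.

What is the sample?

Monoclinic crystal system is inconsistent with Topaz, Hematite, Goethite, Beryl, Fluorite, Plagioclase.
White streak excludes Augite.
Two cleavage planes at roughly 90° — Orthoclase remains.
Only Orthoclase satisfies all observations.

Orthoclase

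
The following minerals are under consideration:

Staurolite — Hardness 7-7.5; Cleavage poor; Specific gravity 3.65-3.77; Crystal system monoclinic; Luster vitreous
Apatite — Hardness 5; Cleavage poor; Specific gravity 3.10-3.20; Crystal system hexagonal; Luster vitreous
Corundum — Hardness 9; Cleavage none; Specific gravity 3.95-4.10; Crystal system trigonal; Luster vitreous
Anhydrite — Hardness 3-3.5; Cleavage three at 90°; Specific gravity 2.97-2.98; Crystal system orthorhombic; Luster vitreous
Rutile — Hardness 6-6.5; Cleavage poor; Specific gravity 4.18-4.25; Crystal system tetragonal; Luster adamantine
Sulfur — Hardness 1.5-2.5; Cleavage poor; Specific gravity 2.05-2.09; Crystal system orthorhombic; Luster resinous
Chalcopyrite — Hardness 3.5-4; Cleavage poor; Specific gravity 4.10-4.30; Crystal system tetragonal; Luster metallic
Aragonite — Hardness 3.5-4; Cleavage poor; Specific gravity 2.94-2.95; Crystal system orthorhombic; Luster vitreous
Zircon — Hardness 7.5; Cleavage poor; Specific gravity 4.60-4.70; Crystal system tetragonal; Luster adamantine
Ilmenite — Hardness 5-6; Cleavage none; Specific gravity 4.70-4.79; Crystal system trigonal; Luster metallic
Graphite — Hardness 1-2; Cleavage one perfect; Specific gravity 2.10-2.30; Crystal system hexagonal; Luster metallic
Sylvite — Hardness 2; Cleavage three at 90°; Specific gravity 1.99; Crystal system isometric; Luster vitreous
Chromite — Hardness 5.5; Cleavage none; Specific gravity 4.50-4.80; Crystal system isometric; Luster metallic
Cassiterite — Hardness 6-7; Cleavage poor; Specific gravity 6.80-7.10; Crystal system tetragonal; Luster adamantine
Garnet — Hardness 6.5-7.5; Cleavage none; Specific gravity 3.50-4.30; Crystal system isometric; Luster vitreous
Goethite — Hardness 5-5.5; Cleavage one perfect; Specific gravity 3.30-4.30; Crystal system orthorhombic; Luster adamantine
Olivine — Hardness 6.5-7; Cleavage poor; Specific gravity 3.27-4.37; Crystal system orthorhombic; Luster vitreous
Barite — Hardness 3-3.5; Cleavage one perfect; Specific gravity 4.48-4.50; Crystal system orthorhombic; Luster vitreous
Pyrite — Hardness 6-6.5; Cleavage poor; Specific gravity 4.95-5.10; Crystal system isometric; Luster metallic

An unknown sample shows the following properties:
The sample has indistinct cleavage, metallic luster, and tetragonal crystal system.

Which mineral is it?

Chalcopyrite

Indistinct cleavage: only Staurolite, Apatite, Rutile, Sulfur, Chalcopyrite, Aragonite, Zircon, Cassiterite, Olivine, Pyrite remain.
Metallic luster: narrows the field to Chalcopyrite, Pyrite.
Tetragonal crystal system eliminates Pyrite.
The only mineral consistent with every observation is Chalcopyrite.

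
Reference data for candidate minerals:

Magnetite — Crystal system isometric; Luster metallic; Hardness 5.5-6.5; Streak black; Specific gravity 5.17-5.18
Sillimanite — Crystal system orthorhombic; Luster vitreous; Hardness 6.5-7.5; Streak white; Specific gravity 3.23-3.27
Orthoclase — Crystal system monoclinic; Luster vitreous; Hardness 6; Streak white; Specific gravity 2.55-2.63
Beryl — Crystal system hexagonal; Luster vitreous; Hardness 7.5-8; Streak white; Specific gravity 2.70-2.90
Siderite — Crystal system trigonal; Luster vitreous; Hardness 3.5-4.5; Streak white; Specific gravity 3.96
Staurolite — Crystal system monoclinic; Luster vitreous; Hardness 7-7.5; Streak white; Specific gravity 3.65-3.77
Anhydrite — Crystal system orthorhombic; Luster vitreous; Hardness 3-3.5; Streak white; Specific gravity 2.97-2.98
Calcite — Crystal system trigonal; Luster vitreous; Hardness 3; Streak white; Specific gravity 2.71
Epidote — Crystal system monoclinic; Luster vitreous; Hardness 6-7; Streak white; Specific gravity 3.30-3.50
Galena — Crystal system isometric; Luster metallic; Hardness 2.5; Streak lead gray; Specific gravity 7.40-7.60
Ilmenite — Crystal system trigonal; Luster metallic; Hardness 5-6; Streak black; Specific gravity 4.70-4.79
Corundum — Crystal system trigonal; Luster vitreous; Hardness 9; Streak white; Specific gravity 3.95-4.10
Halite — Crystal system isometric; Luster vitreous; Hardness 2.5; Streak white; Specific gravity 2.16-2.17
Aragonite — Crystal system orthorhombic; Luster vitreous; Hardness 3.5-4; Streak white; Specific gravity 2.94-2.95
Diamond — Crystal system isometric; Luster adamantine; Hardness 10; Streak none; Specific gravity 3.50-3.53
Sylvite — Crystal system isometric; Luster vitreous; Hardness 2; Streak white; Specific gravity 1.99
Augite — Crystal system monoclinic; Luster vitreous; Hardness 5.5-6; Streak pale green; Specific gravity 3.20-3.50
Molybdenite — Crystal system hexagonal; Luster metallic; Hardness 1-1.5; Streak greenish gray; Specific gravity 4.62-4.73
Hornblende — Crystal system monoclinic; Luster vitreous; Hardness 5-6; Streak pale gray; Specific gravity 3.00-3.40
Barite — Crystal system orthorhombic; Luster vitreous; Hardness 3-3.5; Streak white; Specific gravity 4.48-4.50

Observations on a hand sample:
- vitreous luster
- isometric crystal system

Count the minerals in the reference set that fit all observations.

Vitreous luster excludes Magnetite, Galena, Ilmenite, Diamond, Molybdenite.
Isometric crystal system — narrows the field to Halite, Sylvite.
Remaining candidates: Halite, Sylvite.
That is 2 minerals.

2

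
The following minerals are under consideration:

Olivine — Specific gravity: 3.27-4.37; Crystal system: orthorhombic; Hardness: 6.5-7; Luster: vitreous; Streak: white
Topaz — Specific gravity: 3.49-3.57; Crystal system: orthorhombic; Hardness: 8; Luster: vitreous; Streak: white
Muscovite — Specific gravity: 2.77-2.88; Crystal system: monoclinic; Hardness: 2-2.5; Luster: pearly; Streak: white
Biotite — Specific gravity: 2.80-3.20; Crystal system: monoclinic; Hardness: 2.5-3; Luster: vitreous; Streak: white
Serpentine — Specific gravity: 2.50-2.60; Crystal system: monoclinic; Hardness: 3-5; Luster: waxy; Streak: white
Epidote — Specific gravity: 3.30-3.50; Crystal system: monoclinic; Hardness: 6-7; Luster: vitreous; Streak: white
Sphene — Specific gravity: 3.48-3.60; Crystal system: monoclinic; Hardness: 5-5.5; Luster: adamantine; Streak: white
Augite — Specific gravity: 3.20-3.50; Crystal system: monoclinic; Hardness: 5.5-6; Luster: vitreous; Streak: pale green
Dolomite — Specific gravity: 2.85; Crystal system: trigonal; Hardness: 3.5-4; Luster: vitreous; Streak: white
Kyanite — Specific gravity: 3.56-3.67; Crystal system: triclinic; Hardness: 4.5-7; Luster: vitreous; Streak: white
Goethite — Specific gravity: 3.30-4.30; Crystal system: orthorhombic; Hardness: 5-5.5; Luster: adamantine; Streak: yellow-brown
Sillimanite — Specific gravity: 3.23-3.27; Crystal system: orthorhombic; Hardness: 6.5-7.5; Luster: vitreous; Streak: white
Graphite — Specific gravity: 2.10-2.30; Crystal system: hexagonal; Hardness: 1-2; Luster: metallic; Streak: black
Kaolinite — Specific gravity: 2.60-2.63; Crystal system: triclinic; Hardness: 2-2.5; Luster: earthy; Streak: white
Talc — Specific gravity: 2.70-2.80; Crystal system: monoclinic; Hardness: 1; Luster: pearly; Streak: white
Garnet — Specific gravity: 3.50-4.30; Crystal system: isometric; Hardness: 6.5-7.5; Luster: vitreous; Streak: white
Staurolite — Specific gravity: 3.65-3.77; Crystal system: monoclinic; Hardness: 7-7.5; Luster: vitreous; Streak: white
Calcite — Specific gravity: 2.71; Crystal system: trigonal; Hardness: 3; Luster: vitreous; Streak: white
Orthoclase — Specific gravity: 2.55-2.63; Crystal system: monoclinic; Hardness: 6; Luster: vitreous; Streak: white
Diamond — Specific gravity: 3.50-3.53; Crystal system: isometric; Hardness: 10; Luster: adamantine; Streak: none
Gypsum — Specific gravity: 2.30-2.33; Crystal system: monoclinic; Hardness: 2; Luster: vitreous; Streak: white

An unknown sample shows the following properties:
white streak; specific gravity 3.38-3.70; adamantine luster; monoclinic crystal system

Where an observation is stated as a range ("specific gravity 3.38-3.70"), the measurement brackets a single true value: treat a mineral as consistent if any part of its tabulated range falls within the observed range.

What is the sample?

Sphene

White streak rules out Augite, Goethite, Graphite, Diamond.
Specific gravity 3.38-3.70 — leaves Olivine, Topaz, Epidote, Sphene, Kyanite, Garnet, Staurolite.
Adamantine luster — only Sphene remains.
Monoclinic crystal system — every remaining candidate is consistent.
The only mineral consistent with every observation is Sphene.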